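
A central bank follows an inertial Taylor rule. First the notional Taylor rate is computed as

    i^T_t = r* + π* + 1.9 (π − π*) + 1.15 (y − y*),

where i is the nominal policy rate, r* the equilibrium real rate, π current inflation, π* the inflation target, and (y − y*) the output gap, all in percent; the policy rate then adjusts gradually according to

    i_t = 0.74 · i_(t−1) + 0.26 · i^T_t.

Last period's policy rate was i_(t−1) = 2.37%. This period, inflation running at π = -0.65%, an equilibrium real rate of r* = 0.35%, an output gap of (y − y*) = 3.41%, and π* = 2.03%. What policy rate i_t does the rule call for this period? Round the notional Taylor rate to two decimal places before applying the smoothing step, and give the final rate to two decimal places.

i^T_t = 0.35 + 2.03 + 1.9 × (-0.65 − 2.03) + 1.15 × 3.41
   = 0.35 + 2.03 − 5.092 + 3.9215 = 1.21
i_t = 0.74 × 2.37 + 0.26 × 1.21 = 1.7538 + 0.3146 = 2.07

2.07%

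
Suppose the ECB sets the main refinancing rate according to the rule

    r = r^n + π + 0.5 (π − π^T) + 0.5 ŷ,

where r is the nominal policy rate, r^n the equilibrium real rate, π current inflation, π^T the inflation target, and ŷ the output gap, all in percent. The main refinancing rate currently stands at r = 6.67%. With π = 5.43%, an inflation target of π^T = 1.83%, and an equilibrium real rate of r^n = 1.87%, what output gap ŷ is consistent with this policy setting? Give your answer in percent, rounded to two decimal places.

0.5 ŷ = 6.67 − 1.87 − 5.43 − 0.5 × (5.43 − 1.83) = -2.43
ŷ = -2.43 / 0.5 = -4.86

-4.86%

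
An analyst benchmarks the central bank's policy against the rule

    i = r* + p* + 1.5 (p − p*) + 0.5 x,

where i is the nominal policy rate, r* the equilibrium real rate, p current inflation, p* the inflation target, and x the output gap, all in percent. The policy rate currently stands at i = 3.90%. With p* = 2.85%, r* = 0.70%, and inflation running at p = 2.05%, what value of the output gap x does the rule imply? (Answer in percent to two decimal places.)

0.5 x = 3.90 − 0.70 − 2.85 − 1.5 × (2.05 − 2.85) = 1.55
x = 1.55 / 0.5 = 3.10

3.10%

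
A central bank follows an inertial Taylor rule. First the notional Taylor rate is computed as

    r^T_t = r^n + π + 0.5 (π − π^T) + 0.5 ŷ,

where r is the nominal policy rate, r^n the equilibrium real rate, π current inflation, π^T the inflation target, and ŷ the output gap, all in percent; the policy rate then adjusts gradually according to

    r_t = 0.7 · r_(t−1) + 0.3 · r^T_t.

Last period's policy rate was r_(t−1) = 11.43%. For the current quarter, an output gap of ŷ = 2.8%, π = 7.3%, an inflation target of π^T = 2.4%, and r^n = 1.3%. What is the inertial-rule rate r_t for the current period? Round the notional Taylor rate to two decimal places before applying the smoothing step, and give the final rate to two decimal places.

11.74%

r^T_t = 1.3 + 7.3 + 0.5 × (7.3 − 2.4) + 0.5 × 2.8
   = 1.3 + 7.3 + 2.45 + 1.4 = 12.45
r_t = 0.7 × 11.43 + 0.3 × 12.45 = 8.001 + 3.735 = 11.74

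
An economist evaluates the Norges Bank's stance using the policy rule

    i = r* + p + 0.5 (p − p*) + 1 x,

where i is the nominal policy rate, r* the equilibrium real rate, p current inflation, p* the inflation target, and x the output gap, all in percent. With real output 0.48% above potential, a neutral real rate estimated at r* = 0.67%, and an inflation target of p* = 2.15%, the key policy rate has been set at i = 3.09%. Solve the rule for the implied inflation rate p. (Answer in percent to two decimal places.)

Output 0.48% above potential → x = 0.48.
Collecting p: i = r* + (1 + 0.5) p − 0.5 p* + 1 x
1.5 p = 3.09 − 0.67 + 0.5 × 2.15 − 1 × 0.48 = 3.015
p = 3.015 / 1.5 = 2.01

2.01%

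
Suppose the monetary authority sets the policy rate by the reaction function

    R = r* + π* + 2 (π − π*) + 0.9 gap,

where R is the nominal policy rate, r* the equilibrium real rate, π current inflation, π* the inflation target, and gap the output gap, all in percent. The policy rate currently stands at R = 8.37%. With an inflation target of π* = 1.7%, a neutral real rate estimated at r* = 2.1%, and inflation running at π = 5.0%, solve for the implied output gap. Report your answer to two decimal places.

-2.26%

0.9 gap = 8.37 − 2.1 − 1.7 − 2 × (5.0 − 1.7) = -2.03
gap = -2.03 / 0.9 = -2.26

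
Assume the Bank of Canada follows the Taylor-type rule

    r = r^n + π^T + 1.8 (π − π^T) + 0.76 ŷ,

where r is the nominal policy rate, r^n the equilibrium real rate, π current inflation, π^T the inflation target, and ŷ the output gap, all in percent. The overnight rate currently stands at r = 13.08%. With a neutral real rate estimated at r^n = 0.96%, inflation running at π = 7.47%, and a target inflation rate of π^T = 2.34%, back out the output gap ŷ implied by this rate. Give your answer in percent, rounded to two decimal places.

0.72%

0.76 ŷ = 13.08 − 0.96 − 2.34 − 1.8 × (7.47 − 2.34) = 0.546
ŷ = 0.546 / 0.76 = 0.72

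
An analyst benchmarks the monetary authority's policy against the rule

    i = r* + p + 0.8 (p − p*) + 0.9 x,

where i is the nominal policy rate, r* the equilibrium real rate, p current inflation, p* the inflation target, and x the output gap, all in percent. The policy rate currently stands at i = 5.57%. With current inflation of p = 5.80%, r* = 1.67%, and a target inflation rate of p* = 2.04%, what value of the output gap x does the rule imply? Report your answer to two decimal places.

-5.45%

0.9 x = 5.57 − 1.67 − 5.80 − 0.8 × (5.80 − 2.04) = -4.908
x = -4.908 / 0.9 = -5.45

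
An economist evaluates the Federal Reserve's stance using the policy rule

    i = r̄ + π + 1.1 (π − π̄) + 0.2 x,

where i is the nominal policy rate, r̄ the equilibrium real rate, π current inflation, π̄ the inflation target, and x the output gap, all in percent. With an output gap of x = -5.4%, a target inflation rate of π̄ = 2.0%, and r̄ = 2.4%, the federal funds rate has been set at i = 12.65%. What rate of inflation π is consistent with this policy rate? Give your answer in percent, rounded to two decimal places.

6.44%

Collecting π: i = r̄ + (1 + 1.1) π − 1.1 π̄ + 0.2 x
2.1 π = 12.65 − 2.4 + 1.1 × 2.0 − 0.2 × (-5.4) = 13.53
π = 13.53 / 2.1 = 6.44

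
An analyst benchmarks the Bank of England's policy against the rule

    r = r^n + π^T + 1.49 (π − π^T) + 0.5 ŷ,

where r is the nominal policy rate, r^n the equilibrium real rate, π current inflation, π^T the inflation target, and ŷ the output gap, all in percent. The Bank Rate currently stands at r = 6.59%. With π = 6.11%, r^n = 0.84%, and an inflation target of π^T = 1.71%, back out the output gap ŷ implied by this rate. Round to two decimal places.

0.5 ŷ = 6.59 − 0.84 − 1.71 − 1.49 × (6.11 − 1.71) = -2.516
ŷ = -2.516 / 0.5 = -5.03

-5.03%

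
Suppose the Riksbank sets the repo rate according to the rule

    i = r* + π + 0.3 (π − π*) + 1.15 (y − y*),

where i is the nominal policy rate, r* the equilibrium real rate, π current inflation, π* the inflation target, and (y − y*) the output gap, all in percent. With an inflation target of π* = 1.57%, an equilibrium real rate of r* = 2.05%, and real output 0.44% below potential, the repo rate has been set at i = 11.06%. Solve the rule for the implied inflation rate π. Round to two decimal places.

Output 0.44% below potential → (y − y*) = -0.44.
Collecting π: i = r* + (1 + 0.3) π − 0.3 π* + 1.15 (y − y*)
1.3 π = 11.06 − 2.05 + 0.3 × 1.57 − 1.15 × (-0.44) = 9.987
π = 9.987 / 1.3 = 7.68

7.68%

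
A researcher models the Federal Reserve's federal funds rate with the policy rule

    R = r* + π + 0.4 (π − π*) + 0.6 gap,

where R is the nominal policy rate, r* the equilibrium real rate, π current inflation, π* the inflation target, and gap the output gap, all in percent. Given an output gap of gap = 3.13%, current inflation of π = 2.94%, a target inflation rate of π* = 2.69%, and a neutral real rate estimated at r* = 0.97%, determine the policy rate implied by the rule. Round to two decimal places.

R = 0.97 + 2.94 + 0.4 × (2.94 − 2.69) + 0.6 × 3.13
   = 0.97 + 2.94 + 0.1 + 1.878 = 5.89

5.89%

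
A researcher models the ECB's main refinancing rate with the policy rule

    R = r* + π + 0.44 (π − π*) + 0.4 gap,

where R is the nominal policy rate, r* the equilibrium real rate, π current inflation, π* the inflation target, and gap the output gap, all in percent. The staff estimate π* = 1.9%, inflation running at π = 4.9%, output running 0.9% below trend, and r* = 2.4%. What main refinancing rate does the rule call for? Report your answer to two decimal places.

8.26%

Output 0.9% below potential → gap = -0.9.
R = 2.4 + 4.9 + 0.44 × (4.9 − 1.9) + 0.4 × (-0.9)
   = 2.4 + 4.9 + 1.32 − 0.36 = 8.26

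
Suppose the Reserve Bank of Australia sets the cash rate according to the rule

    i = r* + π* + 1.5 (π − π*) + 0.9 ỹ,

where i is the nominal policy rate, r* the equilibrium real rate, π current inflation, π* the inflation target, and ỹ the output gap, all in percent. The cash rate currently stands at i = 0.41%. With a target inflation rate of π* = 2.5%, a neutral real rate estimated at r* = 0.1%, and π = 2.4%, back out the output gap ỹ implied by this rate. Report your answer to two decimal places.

0.9 ỹ = 0.41 − 0.1 − 2.5 − 1.5 × (2.4 − 2.5) = -2.04
ỹ = -2.04 / 0.9 = -2.27

-2.27%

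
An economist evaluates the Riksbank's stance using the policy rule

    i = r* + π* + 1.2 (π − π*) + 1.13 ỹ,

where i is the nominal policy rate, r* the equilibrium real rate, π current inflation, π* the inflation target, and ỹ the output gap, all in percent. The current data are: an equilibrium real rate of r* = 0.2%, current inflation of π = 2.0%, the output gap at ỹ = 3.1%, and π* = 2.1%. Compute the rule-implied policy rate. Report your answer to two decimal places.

5.68%

i = 0.2 + 2.1 + 1.2 × (2.0 − 2.1) + 1.13 × 3.1
   = 0.2 + 2.1 − 0.12 + 3.503 = 5.68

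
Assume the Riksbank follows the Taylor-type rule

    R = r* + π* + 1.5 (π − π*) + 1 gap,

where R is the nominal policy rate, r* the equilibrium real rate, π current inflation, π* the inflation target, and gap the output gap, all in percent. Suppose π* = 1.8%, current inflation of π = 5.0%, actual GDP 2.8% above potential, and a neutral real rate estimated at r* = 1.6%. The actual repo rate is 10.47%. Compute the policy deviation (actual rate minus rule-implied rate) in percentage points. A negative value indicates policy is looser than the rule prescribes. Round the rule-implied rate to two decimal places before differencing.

-0.53 pp

Output 2.8% above potential → gap = 2.8.
R = 1.6 + 1.8 + 1.5 × (5.0 − 1.8) + 1 × 2.8
   = 1.6 + 1.8 + 4.8 + 2.8 = 11.00
Deviation = 10.47 − 11.00 = -0.53 pp.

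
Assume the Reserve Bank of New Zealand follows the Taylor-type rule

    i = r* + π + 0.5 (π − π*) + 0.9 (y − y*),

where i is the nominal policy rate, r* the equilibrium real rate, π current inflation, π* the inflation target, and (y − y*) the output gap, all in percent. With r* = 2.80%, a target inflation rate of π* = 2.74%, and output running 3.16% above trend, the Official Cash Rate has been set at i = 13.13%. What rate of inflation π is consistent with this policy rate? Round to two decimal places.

Output 3.16% above potential → (y − y*) = 3.16.
Collecting π: i = r* + (1 + 0.5) π − 0.5 π* + 0.9 (y − y*)
1.5 π = 13.13 − 2.80 + 0.5 × 2.74 − 0.9 × 3.16 = 8.856
π = 8.856 / 1.5 = 5.90

5.90%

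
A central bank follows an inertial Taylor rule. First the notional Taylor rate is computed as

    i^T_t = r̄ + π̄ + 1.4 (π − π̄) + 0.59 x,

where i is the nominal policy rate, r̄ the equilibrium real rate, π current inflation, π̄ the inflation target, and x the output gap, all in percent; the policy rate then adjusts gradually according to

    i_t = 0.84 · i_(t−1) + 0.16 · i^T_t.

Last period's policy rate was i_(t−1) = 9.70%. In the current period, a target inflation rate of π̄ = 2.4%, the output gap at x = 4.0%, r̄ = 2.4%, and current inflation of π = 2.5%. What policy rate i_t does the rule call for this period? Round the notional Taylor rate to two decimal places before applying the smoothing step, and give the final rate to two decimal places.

9.32%

i^T_t = 2.4 + 2.4 + 1.4 × (2.5 − 2.4) + 0.59 × 4.0
   = 2.4 + 2.4 + 0.14 + 2.36 = 7.30
i_t = 0.84 × 9.70 + 0.16 × 7.30 = 8.148 + 1.168 = 9.32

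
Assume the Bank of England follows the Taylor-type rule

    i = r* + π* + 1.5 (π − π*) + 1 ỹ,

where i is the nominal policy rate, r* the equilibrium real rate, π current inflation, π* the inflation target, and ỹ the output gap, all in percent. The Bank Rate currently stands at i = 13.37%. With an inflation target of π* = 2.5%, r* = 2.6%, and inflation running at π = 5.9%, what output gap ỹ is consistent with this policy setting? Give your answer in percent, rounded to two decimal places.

1 ỹ = 13.37 − 2.6 − 2.5 − 1.5 × (5.9 − 2.5) = 3.17
ỹ = 3.17 / 1 = 3.17

3.17%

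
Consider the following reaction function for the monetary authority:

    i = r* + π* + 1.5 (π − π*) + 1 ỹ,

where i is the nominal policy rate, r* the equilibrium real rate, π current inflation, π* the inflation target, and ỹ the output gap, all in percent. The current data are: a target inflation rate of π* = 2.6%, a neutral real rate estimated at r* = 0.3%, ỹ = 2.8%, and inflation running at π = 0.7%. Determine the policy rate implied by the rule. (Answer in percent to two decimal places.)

i = 0.3 + 2.6 + 1.5 × (0.7 − 2.6) + 1 × 2.8
   = 0.3 + 2.6 − 2.85 + 2.8 = 2.85

2.85%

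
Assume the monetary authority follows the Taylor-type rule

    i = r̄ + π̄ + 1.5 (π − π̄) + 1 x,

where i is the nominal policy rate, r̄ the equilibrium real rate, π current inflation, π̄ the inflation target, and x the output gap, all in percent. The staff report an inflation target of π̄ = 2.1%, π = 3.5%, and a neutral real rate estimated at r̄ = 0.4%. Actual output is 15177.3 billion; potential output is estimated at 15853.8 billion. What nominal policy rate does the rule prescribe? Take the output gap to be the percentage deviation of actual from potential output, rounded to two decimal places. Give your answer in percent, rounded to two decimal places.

0.33%

Output gap = 100 × (15177.3 − 15853.8) / 15853.8 = -4.27%.
i = 0.40 + 2.10 + 1.5 × (3.50 − 2.10) + 1 × (-4.27)
   = 0.40 + 2.1 + 2.1 − 4.27 = 0.33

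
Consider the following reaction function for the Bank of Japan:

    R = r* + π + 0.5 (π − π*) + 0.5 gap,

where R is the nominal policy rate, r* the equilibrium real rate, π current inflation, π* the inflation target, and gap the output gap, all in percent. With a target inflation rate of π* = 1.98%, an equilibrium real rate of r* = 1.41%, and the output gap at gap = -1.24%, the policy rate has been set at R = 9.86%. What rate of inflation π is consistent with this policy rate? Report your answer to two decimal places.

Collecting π: R = r* + (1 + 0.5) π − 0.5 π* + 0.5 gap
1.5 π = 9.86 − 1.41 + 0.5 × 1.98 − 0.5 × (-1.24) = 10.06
π = 10.06 / 1.5 = 6.71

6.71%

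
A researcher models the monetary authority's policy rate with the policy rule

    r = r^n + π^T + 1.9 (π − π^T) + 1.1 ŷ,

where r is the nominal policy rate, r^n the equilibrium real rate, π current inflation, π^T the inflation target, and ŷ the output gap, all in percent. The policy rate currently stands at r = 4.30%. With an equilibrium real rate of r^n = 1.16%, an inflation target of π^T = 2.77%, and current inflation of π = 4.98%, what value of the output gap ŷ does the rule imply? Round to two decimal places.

1.1 ŷ = 4.30 − 1.16 − 2.77 − 1.9 × (4.98 − 2.77) = -3.829
ŷ = -3.829 / 1.1 = -3.48

-3.48%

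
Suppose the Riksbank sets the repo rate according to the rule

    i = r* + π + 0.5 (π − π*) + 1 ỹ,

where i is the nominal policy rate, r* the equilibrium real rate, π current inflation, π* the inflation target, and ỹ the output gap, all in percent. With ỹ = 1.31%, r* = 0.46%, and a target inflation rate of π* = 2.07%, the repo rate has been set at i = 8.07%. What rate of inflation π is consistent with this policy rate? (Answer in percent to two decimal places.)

Collecting π: i = r* + (1 + 0.5) π − 0.5 π* + 1 ỹ
1.5 π = 8.07 − 0.46 + 0.5 × 2.07 − 1 × 1.31 = 7.335
π = 7.335 / 1.5 = 4.89

4.89%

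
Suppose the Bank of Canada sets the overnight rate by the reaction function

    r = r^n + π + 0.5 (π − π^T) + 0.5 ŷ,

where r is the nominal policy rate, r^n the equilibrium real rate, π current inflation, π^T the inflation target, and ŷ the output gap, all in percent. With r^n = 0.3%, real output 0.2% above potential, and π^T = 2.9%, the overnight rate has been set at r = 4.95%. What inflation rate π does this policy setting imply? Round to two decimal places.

Output 0.2% above potential → ŷ = 0.2.
Collecting π: r = r^n + (1 + 0.5) π − 0.5 π^T + 0.5 ŷ
1.5 π = 4.95 − 0.3 + 0.5 × 2.9 − 0.5 × 0.2 = 6
π = 6 / 1.5 = 4.00

4.00%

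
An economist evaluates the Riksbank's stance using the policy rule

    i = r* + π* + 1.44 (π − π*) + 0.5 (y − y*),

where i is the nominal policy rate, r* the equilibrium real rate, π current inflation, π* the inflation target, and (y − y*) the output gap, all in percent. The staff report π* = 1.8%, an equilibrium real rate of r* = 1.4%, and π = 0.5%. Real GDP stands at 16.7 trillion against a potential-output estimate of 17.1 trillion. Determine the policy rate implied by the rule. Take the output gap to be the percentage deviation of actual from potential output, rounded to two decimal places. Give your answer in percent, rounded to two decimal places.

Output gap = 100 × (16.7 − 17.1) / 17.1 = -2.34%.
i = 1.40 + 1.80 + 1.44 × (0.50 − 1.80) + 0.5 × (-2.34)
   = 1.40 + 1.8 − 1.872 − 1.17 = 0.16

0.16%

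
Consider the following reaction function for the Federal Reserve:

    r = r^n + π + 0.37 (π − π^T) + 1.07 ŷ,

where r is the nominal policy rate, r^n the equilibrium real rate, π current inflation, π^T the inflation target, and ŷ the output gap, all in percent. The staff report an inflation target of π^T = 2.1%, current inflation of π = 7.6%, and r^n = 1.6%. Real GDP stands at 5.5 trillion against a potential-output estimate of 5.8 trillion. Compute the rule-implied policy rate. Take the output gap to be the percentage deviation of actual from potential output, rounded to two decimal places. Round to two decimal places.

Output gap = 100 × (5.5 − 5.8) / 5.8 = -5.17%.
r = 1.60 + 7.60 + 0.37 × (7.60 − 2.10) + 1.07 × (-5.17)
   = 1.60 + 7.6 + 2.035 − 5.5319 = 5.70

5.70%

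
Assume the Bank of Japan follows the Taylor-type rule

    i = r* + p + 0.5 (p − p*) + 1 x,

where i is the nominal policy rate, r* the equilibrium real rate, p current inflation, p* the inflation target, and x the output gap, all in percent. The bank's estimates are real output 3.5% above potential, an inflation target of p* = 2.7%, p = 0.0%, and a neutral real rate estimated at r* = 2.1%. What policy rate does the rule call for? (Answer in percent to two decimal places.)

Output 3.5% above potential → x = 3.5.
i = 2.1 + 0.0 + 0.5 × (0.0 − 2.7) + 1 × 3.5
   = 2.1 + 0 − 1.35 + 3.5 = 4.25

4.25%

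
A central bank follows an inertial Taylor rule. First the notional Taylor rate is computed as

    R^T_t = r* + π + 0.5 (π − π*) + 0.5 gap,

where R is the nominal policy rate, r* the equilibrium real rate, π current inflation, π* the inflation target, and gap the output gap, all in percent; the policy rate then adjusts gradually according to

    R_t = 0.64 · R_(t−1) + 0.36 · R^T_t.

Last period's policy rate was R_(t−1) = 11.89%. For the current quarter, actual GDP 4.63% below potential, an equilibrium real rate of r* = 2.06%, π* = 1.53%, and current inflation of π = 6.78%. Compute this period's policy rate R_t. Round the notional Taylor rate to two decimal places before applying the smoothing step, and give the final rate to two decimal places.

Output 4.63% below potential → gap = -4.63.
R^T_t = 2.06 + 6.78 + 0.5 × (6.78 − 1.53) + 0.5 × (-4.63)
   = 2.06 + 6.78 + 2.625 − 2.315 = 9.15
R_t = 0.64 × 11.89 + 0.36 × 9.15 = 7.6096 + 3.294 = 10.90

10.90%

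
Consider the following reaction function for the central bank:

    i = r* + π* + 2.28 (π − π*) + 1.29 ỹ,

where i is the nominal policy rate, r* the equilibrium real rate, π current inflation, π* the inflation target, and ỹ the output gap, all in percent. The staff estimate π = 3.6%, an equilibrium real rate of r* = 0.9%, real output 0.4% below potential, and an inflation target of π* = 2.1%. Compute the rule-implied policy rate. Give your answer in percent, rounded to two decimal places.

5.90%

Output 0.4% below potential → ỹ = -0.4.
i = 0.9 + 2.1 + 2.28 × (3.6 − 2.1) + 1.29 × (-0.4)
   = 0.9 + 2.1 + 3.42 − 0.516 = 5.90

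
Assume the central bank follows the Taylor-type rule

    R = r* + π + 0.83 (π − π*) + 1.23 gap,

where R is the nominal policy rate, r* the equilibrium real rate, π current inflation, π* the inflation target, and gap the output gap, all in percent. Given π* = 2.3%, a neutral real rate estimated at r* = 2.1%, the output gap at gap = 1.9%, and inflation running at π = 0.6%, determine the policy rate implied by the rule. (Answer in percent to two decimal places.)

3.63%

R = 2.1 + 0.6 + 0.83 × (0.6 − 2.3) + 1.23 × 1.9
   = 2.1 + 0.6 − 1.411 + 2.337 = 3.63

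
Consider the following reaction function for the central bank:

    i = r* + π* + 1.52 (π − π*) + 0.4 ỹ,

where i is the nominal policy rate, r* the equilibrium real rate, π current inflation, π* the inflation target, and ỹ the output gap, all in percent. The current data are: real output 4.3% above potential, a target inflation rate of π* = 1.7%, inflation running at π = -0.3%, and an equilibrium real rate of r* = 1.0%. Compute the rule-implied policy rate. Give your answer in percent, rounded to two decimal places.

1.38%

Output 4.3% above potential → ỹ = 4.3.
i = 1.0 + 1.7 + 1.52 × (-0.3 − 1.7) + 0.4 × 4.3
   = 1.0 + 1.7 − 3.04 + 1.72 = 1.38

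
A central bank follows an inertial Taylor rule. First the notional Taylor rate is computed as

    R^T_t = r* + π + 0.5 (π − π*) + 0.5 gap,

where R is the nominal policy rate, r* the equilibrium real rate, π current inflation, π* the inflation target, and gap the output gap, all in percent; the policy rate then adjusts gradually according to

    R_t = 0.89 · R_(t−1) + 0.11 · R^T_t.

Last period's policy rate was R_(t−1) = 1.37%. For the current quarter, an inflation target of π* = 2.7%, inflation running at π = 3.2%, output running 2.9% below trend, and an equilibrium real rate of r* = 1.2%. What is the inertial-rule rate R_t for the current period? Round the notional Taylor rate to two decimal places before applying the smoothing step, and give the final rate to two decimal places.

Output 2.9% below potential → gap = -2.9.
R^T_t = 1.2 + 3.2 + 0.5 × (3.2 − 2.7) + 0.5 × (-2.9)
   = 1.2 + 3.2 + 0.25 − 1.45 = 3.20
R_t = 0.89 × 1.37 + 0.11 × 3.20 = 1.2193 + 0.352 = 1.57

1.57%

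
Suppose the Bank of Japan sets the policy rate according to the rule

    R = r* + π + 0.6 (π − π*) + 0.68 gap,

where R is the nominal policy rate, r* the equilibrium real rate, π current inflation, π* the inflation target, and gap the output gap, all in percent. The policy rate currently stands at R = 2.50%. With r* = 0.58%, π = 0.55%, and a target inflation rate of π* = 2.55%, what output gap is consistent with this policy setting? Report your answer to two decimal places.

3.78%

0.68 gap = 2.50 − 0.58 − 0.55 − 0.6 × (0.55 − 2.55) = 2.57
gap = 2.57 / 0.68 = 3.78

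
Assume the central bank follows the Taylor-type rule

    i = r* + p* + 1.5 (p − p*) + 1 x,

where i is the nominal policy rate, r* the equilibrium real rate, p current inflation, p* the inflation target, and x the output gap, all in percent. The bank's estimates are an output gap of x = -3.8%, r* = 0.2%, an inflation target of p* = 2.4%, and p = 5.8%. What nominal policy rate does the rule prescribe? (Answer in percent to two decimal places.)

i = 0.2 + 2.4 + 1.5 × (5.8 − 2.4) + 1 × (-3.8)
   = 0.2 + 2.4 + 5.1 − 3.8 = 3.90

3.90%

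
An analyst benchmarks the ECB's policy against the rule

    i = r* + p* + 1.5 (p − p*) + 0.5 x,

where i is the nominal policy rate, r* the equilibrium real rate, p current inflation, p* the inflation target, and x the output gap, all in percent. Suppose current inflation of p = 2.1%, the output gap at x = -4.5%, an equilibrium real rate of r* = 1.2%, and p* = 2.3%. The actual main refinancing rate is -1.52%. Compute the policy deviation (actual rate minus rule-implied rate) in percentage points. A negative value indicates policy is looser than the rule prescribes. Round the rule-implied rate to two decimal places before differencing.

i = 1.2 + 2.3 + 1.5 × (2.1 − 2.3) + 0.5 × (-4.5)
   = 1.2 + 2.3 − 0.3 − 2.25 = 0.95
Deviation = -1.52 − 0.95 = -2.47 pp.

-2.47 pp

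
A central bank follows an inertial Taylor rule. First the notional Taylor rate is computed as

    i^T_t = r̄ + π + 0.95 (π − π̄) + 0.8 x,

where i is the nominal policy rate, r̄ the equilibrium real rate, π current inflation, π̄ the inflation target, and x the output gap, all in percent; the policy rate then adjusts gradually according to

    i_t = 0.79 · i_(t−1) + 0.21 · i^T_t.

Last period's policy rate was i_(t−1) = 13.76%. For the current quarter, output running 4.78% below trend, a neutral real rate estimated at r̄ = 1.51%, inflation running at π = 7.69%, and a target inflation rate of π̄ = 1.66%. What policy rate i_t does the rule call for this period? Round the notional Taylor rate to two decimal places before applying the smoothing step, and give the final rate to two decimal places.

13.20%

Output 4.78% below potential → x = -4.78.
i^T_t = 1.51 + 7.69 + 0.95 × (7.69 − 1.66) + 0.8 × (-4.78)
   = 1.51 + 7.69 + 5.7285 − 3.824 = 11.10
i_t = 0.79 × 13.76 + 0.21 × 11.10 = 10.8704 + 2.331 = 13.20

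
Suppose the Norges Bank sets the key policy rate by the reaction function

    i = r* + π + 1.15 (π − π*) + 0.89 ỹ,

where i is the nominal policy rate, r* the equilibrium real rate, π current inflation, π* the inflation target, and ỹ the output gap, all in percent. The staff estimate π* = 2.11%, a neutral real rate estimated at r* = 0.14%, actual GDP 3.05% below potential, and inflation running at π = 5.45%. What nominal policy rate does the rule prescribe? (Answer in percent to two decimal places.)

6.72%

Output 3.05% below potential → ỹ = -3.05.
i = 0.14 + 5.45 + 1.15 × (5.45 − 2.11) + 0.89 × (-3.05)
   = 0.14 + 5.45 + 3.841 − 2.7145 = 6.72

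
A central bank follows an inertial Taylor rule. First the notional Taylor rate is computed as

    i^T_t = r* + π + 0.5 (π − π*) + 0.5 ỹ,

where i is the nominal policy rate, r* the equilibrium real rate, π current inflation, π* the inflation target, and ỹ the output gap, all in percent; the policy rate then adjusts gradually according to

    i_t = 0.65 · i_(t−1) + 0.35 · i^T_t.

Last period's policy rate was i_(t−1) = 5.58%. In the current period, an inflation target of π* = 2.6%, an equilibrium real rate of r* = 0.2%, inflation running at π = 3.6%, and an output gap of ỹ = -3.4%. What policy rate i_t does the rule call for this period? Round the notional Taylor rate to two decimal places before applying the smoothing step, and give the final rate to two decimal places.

4.54%

i^T_t = 0.2 + 3.6 + 0.5 × (3.6 − 2.6) + 0.5 × (-3.4)
   = 0.2 + 3.6 + 0.5 − 1.7 = 2.60
i_t = 0.65 × 5.58 + 0.35 × 2.60 = 3.627 + 0.91 = 4.54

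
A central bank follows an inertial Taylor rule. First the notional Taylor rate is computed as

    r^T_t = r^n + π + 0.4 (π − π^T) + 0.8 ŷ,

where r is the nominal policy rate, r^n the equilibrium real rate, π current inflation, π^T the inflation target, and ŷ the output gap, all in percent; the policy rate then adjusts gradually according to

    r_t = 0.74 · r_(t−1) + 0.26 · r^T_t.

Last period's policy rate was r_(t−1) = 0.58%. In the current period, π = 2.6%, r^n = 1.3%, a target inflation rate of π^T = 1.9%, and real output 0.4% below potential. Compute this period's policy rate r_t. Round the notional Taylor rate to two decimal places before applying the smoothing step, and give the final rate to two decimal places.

1.43%

Output 0.4% below potential → ŷ = -0.4.
r^T_t = 1.3 + 2.6 + 0.4 × (2.6 − 1.9) + 0.8 × (-0.4)
   = 1.3 + 2.6 + 0.28 − 0.32 = 3.86
r_t = 0.74 × 0.58 + 0.26 × 3.86 = 0.4292 + 1.0036 = 1.43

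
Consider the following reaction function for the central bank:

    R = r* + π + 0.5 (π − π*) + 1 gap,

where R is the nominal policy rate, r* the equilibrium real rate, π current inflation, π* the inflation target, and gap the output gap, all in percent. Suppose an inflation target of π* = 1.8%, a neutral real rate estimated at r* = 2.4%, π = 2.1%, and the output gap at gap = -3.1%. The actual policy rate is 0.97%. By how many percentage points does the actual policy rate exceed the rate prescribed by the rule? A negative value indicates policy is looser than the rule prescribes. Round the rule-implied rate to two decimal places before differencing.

R = 2.4 + 2.1 + 0.5 × (2.1 − 1.8) + 1 × (-3.1)
   = 2.4 + 2.1 + 0.15 − 3.1 = 1.55
Deviation = 0.97 − 1.55 = -0.58 pp.

-0.58 pp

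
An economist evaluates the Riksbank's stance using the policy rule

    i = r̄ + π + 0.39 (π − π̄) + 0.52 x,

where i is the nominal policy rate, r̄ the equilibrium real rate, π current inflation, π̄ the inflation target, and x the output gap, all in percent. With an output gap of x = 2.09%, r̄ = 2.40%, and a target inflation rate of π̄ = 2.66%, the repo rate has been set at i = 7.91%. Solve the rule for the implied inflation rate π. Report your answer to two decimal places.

Collecting π: i = r̄ + (1 + 0.39) π − 0.39 π̄ + 0.52 x
1.39 π = 7.91 − 2.40 + 0.39 × 2.66 − 0.52 × 2.09 = 5.4606
π = 5.4606 / 1.39 = 3.93

3.93%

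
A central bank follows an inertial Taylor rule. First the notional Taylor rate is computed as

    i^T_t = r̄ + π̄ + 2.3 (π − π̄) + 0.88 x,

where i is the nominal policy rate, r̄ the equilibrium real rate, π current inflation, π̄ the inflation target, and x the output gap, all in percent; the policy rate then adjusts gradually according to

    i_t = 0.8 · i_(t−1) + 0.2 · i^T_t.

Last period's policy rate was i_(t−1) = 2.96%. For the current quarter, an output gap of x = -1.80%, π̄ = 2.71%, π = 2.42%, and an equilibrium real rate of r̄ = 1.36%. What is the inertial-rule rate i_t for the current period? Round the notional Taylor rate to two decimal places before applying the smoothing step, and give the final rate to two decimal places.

2.73%

i^T_t = 1.36 + 2.71 + 2.3 × (2.42 − 2.71) + 0.88 × (-1.80)
   = 1.36 + 2.71 − 0.667 − 1.584 = 1.82
i_t = 0.8 × 2.96 + 0.2 × 1.82 = 2.368 + 0.364 = 2.73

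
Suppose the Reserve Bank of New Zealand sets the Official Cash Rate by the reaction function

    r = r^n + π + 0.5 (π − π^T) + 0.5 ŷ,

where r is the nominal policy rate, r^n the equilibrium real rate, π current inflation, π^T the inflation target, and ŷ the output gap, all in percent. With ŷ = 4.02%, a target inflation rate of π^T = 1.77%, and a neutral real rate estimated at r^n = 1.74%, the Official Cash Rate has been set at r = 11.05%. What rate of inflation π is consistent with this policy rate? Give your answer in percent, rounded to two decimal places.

Collecting π: r = r^n + (1 + 0.5) π − 0.5 π^T + 0.5 ŷ
1.5 π = 11.05 − 1.74 + 0.5 × 1.77 − 0.5 × 4.02 = 8.185
π = 8.185 / 1.5 = 5.46

5.46%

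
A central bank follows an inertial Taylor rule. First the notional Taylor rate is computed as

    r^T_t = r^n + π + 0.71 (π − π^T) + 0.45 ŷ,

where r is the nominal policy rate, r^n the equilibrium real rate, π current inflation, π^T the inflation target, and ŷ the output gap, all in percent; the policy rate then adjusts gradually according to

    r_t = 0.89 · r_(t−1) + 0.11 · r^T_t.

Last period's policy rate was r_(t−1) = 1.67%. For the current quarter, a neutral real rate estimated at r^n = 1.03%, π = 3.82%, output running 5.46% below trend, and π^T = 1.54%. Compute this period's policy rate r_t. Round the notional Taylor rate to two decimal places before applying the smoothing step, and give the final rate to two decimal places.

Output 5.46% below potential → ŷ = -5.46.
r^T_t = 1.03 + 3.82 + 0.71 × (3.82 − 1.54) + 0.45 × (-5.46)
   = 1.03 + 3.82 + 1.6188 − 2.457 = 4.01
r_t = 0.89 × 1.67 + 0.11 × 4.01 = 1.4863 + 0.4411 = 1.93

1.93%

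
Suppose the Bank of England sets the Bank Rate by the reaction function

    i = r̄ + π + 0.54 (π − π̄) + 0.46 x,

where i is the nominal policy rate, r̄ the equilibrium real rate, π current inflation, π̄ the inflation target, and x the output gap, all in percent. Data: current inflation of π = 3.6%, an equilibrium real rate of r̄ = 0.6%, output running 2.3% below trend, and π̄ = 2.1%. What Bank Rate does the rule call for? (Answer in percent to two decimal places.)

Output 2.3% below potential → x = -2.3.
i = 0.6 + 3.6 + 0.54 × (3.6 − 2.1) + 0.46 × (-2.3)
   = 0.6 + 3.6 + 0.81 − 1.058 = 3.95

3.95%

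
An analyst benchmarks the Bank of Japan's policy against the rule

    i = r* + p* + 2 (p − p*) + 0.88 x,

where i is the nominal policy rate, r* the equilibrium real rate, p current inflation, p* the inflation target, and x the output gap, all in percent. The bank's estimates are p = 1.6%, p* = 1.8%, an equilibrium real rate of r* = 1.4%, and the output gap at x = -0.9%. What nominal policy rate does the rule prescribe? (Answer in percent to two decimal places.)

i = 1.4 + 1.8 + 2 × (1.6 − 1.8) + 0.88 × (-0.9)
   = 1.4 + 1.8 − 0.4 − 0.792 = 2.01

2.01%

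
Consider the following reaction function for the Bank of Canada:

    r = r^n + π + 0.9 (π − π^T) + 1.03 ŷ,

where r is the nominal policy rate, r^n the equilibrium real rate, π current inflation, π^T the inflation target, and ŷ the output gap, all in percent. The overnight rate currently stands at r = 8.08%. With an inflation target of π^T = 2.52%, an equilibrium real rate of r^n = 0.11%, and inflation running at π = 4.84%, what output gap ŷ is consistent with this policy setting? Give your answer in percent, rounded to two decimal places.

1.03 ŷ = 8.08 − 0.11 − 4.84 − 0.9 × (4.84 − 2.52) = 1.042
ŷ = 1.042 / 1.03 = 1.01

1.01%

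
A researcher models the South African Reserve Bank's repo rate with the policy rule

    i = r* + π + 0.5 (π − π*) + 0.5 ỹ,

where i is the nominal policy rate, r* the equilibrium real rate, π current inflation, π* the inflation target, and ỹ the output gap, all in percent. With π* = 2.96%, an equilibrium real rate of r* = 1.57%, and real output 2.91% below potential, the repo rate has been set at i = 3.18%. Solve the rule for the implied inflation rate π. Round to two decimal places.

Output 2.91% below potential → ỹ = -2.91.
Collecting π: i = r* + (1 + 0.5) π − 0.5 π* + 0.5 ỹ
1.5 π = 3.18 − 1.57 + 0.5 × 2.96 − 0.5 × (-2.91) = 4.545
π = 4.545 / 1.5 = 3.03

3.03%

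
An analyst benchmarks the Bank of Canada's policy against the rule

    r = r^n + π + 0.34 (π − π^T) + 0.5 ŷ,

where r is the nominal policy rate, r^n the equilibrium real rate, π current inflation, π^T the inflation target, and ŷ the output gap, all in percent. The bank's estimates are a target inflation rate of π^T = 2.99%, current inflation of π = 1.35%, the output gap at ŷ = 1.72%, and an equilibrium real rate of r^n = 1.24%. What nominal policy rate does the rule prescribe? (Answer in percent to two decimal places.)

r = 1.24 + 1.35 + 0.34 × (1.35 − 2.99) + 0.5 × 1.72
   = 1.24 + 1.35 − 0.5576 + 0.86 = 2.89

2.89%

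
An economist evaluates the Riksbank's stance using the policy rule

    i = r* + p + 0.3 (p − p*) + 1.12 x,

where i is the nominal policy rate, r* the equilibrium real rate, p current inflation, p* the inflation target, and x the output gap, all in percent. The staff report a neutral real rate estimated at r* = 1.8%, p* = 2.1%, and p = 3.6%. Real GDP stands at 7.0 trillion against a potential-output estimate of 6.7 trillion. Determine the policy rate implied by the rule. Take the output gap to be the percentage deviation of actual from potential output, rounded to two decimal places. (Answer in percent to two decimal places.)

Output gap = 100 × (7.0 − 6.7) / 6.7 = 4.48%.
i = 1.80 + 3.60 + 0.3 × (3.60 − 2.10) + 1.12 × 4.48
   = 1.80 + 3.6 + 0.45 + 5.0176 = 10.87

10.87%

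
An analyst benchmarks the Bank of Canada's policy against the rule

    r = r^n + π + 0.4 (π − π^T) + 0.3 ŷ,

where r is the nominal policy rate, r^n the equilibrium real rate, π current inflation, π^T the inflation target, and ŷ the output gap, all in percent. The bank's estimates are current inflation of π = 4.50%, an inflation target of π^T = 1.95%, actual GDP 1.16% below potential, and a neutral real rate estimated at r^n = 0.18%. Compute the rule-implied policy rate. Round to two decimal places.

Output 1.16% below potential → ŷ = -1.16.
r = 0.18 + 4.50 + 0.4 × (4.50 − 1.95) + 0.3 × (-1.16)
   = 0.18 + 4.5 + 1.02 − 0.348 = 5.35

5.35%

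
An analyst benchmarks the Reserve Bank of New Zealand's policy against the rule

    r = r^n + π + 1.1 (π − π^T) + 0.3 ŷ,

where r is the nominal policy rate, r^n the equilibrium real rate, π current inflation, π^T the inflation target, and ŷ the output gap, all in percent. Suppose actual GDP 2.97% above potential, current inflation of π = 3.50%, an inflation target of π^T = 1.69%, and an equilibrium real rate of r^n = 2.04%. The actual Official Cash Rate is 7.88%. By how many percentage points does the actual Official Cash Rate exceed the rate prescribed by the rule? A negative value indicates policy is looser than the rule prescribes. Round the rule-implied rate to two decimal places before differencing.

-0.54 pp

Output 2.97% above potential → ŷ = 2.97.
r = 2.04 + 3.50 + 1.1 × (3.50 − 1.69) + 0.3 × 2.97
   = 2.04 + 3.5 + 1.991 + 0.891 = 8.42
Deviation = 7.88 − 8.42 = -0.54 pp.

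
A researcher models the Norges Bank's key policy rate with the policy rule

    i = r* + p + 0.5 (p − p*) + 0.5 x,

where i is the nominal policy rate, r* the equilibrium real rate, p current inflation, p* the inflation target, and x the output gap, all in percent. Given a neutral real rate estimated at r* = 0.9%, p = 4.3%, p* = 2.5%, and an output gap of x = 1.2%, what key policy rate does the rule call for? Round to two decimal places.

6.70%

i = 0.9 + 4.3 + 0.5 × (4.3 − 2.5) + 0.5 × 1.2
   = 0.9 + 4.3 + 0.9 + 0.6 = 6.70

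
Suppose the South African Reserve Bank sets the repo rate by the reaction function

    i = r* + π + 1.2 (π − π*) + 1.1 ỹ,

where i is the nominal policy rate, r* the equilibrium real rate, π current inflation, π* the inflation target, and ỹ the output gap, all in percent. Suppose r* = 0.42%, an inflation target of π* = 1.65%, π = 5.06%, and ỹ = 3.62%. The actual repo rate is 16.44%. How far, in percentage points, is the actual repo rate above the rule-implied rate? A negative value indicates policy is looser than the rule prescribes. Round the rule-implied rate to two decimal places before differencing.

i = 0.42 + 5.06 + 1.2 × (5.06 − 1.65) + 1.1 × 3.62
   = 0.42 + 5.06 + 4.092 + 3.982 = 13.55
Deviation = 16.44 − 13.55 = 2.89 pp.

2.89 pp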